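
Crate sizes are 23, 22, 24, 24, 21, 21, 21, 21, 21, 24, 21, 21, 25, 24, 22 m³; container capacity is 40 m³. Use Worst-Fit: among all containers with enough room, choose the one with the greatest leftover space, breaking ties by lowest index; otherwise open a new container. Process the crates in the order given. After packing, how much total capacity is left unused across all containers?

265

Put 23 m³ in container 1; 17 m³ remain.
Put 22 m³ in container 2; 18 m³ remain.
Put 24 m³ in container 3; 16 m³ remain.
Put 24 m³ in container 4; 16 m³ remain.
Put 21 m³ in container 5; 19 m³ remain.
Put 21 m³ in container 6; 19 m³ remain.
Put 21 m³ in container 7; 19 m³ remain.
Put 21 m³ in container 8; 19 m³ remain.
Put 21 m³ in container 9; 19 m³ remain.
Put 24 m³ in container 10; 16 m³ remain.
Put 21 m³ in container 11; 19 m³ remain.
Put 21 m³ in container 12; 19 m³ remain.
Put 25 m³ in container 13; 15 m³ remain.
Put 24 m³ in container 14; 16 m³ remain.
Put 22 m³ in container 15; 18 m³ remain.
15 containers × 40 m³ = 600 m³; used 335 m³; unused 265 m³.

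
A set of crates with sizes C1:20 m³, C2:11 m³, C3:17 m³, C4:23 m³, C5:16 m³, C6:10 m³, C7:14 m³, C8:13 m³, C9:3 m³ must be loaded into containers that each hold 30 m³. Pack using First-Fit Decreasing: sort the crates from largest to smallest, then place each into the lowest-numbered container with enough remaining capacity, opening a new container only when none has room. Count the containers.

Sorted descending: 23, 20, 17, 16, 14, 13, 11, 10, 3.
container 1: place 23 m³, 7 m³ left
container 2: place 20 m³, 10 m³ left
container 3: place 17 m³, 13 m³ left
container 4: place 16 m³, 14 m³ left
container 4: place 14 m³, 0 m³ left
container 3: place 13 m³, 0 m³ left
container 5: place 11 m³, 19 m³ left
container 2: place 10 m³, 0 m³ left
container 1: place 3 m³, 4 m³ left
Final containers: [23,3] [20,10] [17,13] [16,14] [11].

5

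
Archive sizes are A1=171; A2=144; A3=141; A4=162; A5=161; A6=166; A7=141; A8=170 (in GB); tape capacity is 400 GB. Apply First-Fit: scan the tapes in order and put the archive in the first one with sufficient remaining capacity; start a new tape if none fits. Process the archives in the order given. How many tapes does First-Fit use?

A1 (171 GB) → tape 1 (remaining 229 GB)
A2 (144 GB) → tape 1 (remaining 85 GB)
A3 (141 GB) → tape 2 (remaining 259 GB)
A4 (162 GB) → tape 2 (remaining 97 GB)
A5 (161 GB) → tape 3 (remaining 239 GB)
A6 (166 GB) → tape 3 (remaining 73 GB)
A7 (141 GB) → tape 4 (remaining 259 GB)
A8 (170 GB) → tape 4 (remaining 89 GB)
Final tapes: [171,144] [141,162] [161,166] [141,170].

4 tapes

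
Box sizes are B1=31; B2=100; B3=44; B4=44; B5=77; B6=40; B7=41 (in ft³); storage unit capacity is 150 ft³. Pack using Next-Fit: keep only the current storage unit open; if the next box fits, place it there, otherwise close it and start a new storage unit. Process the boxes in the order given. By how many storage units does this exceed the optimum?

1

Next-Fit: [31,100] [44,44] [77,40] [41] → 4 storage units.
Total size 377 ft³; any packing needs at least ⌈377/150⌉ = 3 storage units.
An optimal packing achieves that bound: [100,44] [77,44] [41,40,31] → 3 storage units.
Excess: 4 − 3 = 1.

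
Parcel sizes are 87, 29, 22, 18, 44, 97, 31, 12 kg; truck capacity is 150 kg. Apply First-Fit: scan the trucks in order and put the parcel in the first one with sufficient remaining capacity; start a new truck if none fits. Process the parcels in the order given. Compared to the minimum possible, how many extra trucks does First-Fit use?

0

First-Fit: [87,29,22,12] [18,44,31] [97] → 3 trucks.
Total size 340 kg; any packing needs at least ⌈340/150⌉ = 3 trucks.
So 3 is already optimal.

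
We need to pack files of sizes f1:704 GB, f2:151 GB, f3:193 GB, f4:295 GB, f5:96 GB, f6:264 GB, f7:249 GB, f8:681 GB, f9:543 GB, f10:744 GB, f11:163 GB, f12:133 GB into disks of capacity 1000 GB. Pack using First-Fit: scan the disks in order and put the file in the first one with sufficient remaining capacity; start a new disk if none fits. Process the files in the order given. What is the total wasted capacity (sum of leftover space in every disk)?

784

Put f1 (704 GB) in disk 1; 296 GB remain.
Put f2 (151 GB) in disk 1; 145 GB remain.
Put f3 (193 GB) in disk 2; 807 GB remain.
Put f4 (295 GB) in disk 2; 512 GB remain.
Put f5 (96 GB) in disk 1; 49 GB remain.
Put f6 (264 GB) in disk 2; 248 GB remain.
Put f7 (249 GB) in disk 3; 751 GB remain.
Put f8 (681 GB) in disk 3; 70 GB remain.
Put f9 (543 GB) in disk 4; 457 GB remain.
Put f10 (744 GB) in disk 5; 256 GB remain.
Put f11 (163 GB) in disk 2; 85 GB remain.
Put f12 (133 GB) in disk 4; 324 GB remain.
5 disks × 1000 GB = 5000 GB; used 4216 GB; unused 784 GB.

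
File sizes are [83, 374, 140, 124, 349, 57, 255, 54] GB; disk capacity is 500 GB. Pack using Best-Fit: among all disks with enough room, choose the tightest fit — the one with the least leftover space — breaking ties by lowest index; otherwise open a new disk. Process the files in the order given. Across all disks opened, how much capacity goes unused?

564

disk 1: place 83 GB, 417 GB left
disk 1: place 374 GB, 43 GB left
disk 2: place 140 GB, 360 GB left
disk 2: place 124 GB, 236 GB left
disk 3: place 349 GB, 151 GB left
disk 3: place 57 GB, 94 GB left
disk 4: place 255 GB, 245 GB left
disk 3: place 54 GB, 40 GB left
4 disks × 500 GB = 2000 GB; used 1436 GB; unused 564 GB.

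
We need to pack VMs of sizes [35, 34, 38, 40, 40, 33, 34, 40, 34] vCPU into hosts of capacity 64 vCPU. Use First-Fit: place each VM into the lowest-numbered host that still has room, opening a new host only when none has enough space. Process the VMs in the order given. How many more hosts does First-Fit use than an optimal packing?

First-Fit: [35] [34] [38] [40] [40] [33] [34] [40] [34] → 9 hosts.
9 VMs exceed 32 vCPU (half the capacity), and no two of those can share a host, so at least 9 hosts are needed.
So 9 is already optimal.

0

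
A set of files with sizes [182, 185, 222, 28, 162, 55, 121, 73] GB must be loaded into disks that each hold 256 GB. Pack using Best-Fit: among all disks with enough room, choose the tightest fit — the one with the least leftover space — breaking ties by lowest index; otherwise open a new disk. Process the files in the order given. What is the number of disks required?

Put 182 GB in disk 1; 74 GB remain.
Put 185 GB in disk 2; 71 GB remain.
Put 222 GB in disk 3; 34 GB remain.
Put 28 GB in disk 3; 6 GB remain.
Put 162 GB in disk 4; 94 GB remain.
Put 55 GB in disk 2; 16 GB remain.
Put 121 GB in disk 5; 135 GB remain.
Put 73 GB in disk 1; 1 GB remain.
Final disks: [182,73] [185,55] [222,28] [162] [121].

5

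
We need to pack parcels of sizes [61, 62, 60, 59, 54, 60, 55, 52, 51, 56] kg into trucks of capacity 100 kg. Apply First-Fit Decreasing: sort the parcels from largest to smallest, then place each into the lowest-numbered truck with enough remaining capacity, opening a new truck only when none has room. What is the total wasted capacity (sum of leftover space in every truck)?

Sorted descending: 62, 61, 60, 60, 59, 56, 55, 54, 52, 51.
truck 1: place 62 kg, 38 kg left
truck 2: place 61 kg, 39 kg left
truck 3: place 60 kg, 40 kg left
truck 4: place 60 kg, 40 kg left
truck 5: place 59 kg, 41 kg left
truck 6: place 56 kg, 44 kg left
truck 7: place 55 kg, 45 kg left
truck 8: place 54 kg, 46 kg left
truck 9: place 52 kg, 48 kg left
truck 10: place 51 kg, 49 kg left
10 trucks × 100 kg = 1000 kg; used 570 kg; unused 430 kg.

430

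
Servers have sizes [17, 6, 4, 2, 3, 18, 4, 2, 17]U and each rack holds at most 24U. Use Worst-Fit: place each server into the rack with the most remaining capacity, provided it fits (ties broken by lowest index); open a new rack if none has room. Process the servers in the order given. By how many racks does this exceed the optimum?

0

Worst-Fit: [17,6] [4,2,3,4,2] [18] [17] → 4 racks.
Total size 73U; any packing needs at least ⌈73/24⌉ = 4 racks.
So 4 is already optimal.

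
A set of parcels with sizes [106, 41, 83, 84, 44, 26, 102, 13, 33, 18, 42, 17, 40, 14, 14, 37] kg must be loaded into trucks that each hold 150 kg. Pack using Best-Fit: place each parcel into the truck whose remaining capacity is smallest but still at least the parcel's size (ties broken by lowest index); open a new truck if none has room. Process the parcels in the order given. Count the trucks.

5

truck 1: place 106 kg, 44 kg left
truck 1: place 41 kg, 3 kg left
truck 2: place 83 kg, 67 kg left
truck 3: place 84 kg, 66 kg left
truck 3: place 44 kg, 22 kg left
truck 2: place 26 kg, 41 kg left
truck 4: place 102 kg, 48 kg left
truck 3: place 13 kg, 9 kg left
truck 2: place 33 kg, 8 kg left
truck 4: place 18 kg, 30 kg left
truck 5: place 42 kg, 108 kg left
truck 4: place 17 kg, 13 kg left
truck 5: place 40 kg, 68 kg left
truck 5: place 14 kg, 54 kg left
truck 5: place 14 kg, 40 kg left
truck 5: place 37 kg, 3 kg left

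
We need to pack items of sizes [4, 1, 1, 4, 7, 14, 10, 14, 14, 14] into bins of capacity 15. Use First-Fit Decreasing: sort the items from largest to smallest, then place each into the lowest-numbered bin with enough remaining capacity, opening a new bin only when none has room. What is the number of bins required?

6 bins

Sorted descending: 14, 14, 14, 14, 10, 7, 4, 4, 1, 1.
14 → bin 1 (remaining 1)
14 → bin 2 (remaining 1)
14 → bin 3 (remaining 1)
14 → bin 4 (remaining 1)
10 → bin 5 (remaining 5)
7 → bin 6 (remaining 8)
4 → bin 5 (remaining 1)
4 → bin 6 (remaining 4)
1 → bin 1 (remaining 0)
1 → bin 2 (remaining 0)
Final bins: [14,1] [14,1] [14] [14] [10,4] [7,4].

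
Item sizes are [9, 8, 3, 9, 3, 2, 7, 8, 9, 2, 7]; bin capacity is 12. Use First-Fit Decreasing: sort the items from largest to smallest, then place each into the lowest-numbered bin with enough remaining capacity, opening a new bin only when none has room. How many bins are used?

7 bins

Sorted descending: 9, 9, 9, 8, 8, 7, 7, 3, 3, 2, 2.
9 → bin 1 (remaining 3)
9 → bin 2 (remaining 3)
9 → bin 3 (remaining 3)
8 → bin 4 (remaining 4)
8 → bin 5 (remaining 4)
7 → bin 6 (remaining 5)
7 → bin 7 (remaining 5)
3 → bin 1 (remaining 0)
3 → bin 2 (remaining 0)
2 → bin 3 (remaining 1)
2 → bin 4 (remaining 2)
Final bins: [9,3] [9,3] [9,2] [8,2] [8] [7] [7].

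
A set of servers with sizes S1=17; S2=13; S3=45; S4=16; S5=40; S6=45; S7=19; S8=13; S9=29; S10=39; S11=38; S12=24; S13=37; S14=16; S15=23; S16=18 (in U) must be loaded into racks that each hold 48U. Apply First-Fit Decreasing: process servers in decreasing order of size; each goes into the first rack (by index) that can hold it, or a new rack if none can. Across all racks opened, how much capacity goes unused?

48

Sorted descending: 45, 45, 40, 39, 38, 37, 29, 24, 23, 19, 18, 17, 16, 16, 13, 13.
Put 45U in rack 1; 3U remain.
Put 45U in rack 2; 3U remain.
Put 40U in rack 3; 8U remain.
Put 39U in rack 4; 9U remain.
Put 38U in rack 5; 10U remain.
Put 37U in rack 6; 11U remain.
Put 29U in rack 7; 19U remain.
Put 24U in rack 8; 24U remain.
Put 23U in rack 8; 1U remain.
Put 19U in rack 7; 0U remain.
Put 18U in rack 9; 30U remain.
Put 17U in rack 9; 13U remain.
Put 16U in rack 10; 32U remain.
Put 16U in rack 10; 16U remain.
Put 13U in rack 9; 0U remain.
Put 13U in rack 10; 3U remain.
10 racks × 48U = 480U; used 432U; unused 48U.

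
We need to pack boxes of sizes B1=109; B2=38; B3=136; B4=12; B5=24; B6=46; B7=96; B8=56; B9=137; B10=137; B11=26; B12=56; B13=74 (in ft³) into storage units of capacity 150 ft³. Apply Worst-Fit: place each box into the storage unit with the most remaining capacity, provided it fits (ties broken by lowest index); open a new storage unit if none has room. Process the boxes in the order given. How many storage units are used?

storage unit 1: place B1 (109 ft³), 41 ft³ left
storage unit 1: place B2 (38 ft³), 3 ft³ left
storage unit 2: place B3 (136 ft³), 14 ft³ left
storage unit 2: place B4 (12 ft³), 2 ft³ left
storage unit 3: place B5 (24 ft³), 126 ft³ left
storage unit 3: place B6 (46 ft³), 80 ft³ left
storage unit 4: place B7 (96 ft³), 54 ft³ left
storage unit 3: place B8 (56 ft³), 24 ft³ left
storage unit 5: place B9 (137 ft³), 13 ft³ left
storage unit 6: place B10 (137 ft³), 13 ft³ left
storage unit 4: place B11 (26 ft³), 28 ft³ left
storage unit 7: place B12 (56 ft³), 94 ft³ left
storage unit 7: place B13 (74 ft³), 20 ft³ left
Final storage units: [109,38] [136,12] [24,46,56] [96,26] [137] [137] [56,74].

7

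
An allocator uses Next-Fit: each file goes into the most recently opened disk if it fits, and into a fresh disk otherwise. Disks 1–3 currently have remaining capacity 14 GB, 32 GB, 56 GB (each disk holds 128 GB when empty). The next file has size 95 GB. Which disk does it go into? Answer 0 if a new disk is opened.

0

Next-Fit only looks at disk 3, which has 56 GB free.
95 GB does not fit, so a new disk is opened.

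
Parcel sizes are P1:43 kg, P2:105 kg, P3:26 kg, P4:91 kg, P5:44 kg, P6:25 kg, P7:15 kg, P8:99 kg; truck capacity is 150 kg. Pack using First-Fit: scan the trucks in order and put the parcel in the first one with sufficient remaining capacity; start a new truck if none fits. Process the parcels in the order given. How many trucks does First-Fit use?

4 trucks

truck 1: place P1 (43 kg), 107 kg left
truck 1: place P2 (105 kg), 2 kg left
truck 2: place P3 (26 kg), 124 kg left
truck 2: place P4 (91 kg), 33 kg left
truck 3: place P5 (44 kg), 106 kg left
truck 2: place P6 (25 kg), 8 kg left
truck 3: place P7 (15 kg), 91 kg left
truck 4: place P8 (99 kg), 51 kg left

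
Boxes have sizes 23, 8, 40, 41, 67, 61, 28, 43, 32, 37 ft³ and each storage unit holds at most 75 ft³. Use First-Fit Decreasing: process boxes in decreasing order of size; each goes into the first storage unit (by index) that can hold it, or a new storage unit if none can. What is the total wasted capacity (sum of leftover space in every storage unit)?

70

Sorted descending: 67, 61, 43, 41, 40, 37, 32, 28, 23, 8.
storage unit 1: place 67 ft³, 8 ft³ left
storage unit 2: place 61 ft³, 14 ft³ left
storage unit 3: place 43 ft³, 32 ft³ left
storage unit 4: place 41 ft³, 34 ft³ left
storage unit 5: place 40 ft³, 35 ft³ left
storage unit 6: place 37 ft³, 38 ft³ left
storage unit 3: place 32 ft³, 0 ft³ left
storage unit 4: place 28 ft³, 6 ft³ left
storage unit 5: place 23 ft³, 12 ft³ left
storage unit 1: place 8 ft³, 0 ft³ left
6 storage units × 75 ft³ = 450 ft³; used 380 ft³; unused 70 ft³.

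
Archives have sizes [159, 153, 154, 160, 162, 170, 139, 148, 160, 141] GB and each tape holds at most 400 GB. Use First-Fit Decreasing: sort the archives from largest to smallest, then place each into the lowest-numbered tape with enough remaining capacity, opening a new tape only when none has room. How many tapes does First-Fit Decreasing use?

5

Sorted descending: 170, 162, 160, 160, 159, 154, 153, 148, 141, 139.
170 GB → tape 1 (remaining 230 GB)
162 GB → tape 1 (remaining 68 GB)
160 GB → tape 2 (remaining 240 GB)
160 GB → tape 2 (remaining 80 GB)
159 GB → tape 3 (remaining 241 GB)
154 GB → tape 3 (remaining 87 GB)
153 GB → tape 4 (remaining 247 GB)
148 GB → tape 4 (remaining 99 GB)
141 GB → tape 5 (remaining 259 GB)
139 GB → tape 5 (remaining 120 GB)
Final tapes: [170,162] [160,160] [159,154] [153,148] [141,139].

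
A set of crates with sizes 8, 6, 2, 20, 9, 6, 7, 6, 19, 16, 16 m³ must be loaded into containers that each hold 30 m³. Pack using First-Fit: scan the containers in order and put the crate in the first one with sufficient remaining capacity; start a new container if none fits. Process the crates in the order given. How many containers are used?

5

Put 8 m³ in container 1; 22 m³ remain.
Put 6 m³ in container 1; 16 m³ remain.
Put 2 m³ in container 1; 14 m³ remain.
Put 20 m³ in container 2; 10 m³ remain.
Put 9 m³ in container 1; 5 m³ remain.
Put 6 m³ in container 2; 4 m³ remain.
Put 7 m³ in container 3; 23 m³ remain.
Put 6 m³ in container 3; 17 m³ remain.
Put 19 m³ in container 4; 11 m³ remain.
Put 16 m³ in container 3; 1 m³ remain.
Put 16 m³ in container 5; 14 m³ remain.
Final containers: [8,6,2,9] [20,6] [7,6,16] [19] [16].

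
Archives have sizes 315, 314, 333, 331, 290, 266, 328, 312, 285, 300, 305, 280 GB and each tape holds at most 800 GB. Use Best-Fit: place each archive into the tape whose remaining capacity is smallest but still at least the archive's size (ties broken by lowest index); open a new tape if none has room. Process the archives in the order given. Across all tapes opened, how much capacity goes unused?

315 GB → tape 1 (remaining 485 GB)
314 GB → tape 1 (remaining 171 GB)
333 GB → tape 2 (remaining 467 GB)
331 GB → tape 2 (remaining 136 GB)
290 GB → tape 3 (remaining 510 GB)
266 GB → tape 3 (remaining 244 GB)
328 GB → tape 4 (remaining 472 GB)
312 GB → tape 4 (remaining 160 GB)
285 GB → tape 5 (remaining 515 GB)
300 GB → tape 5 (remaining 215 GB)
305 GB → tape 6 (remaining 495 GB)
280 GB → tape 6 (remaining 215 GB)
6 tapes × 800 GB = 4800 GB; used 3659 GB; unused 1141 GB.

1141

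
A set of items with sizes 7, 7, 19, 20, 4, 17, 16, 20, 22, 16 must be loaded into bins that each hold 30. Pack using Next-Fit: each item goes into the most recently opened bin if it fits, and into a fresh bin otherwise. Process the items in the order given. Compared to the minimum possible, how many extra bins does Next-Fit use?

Next-Fit: [7,7] [19] [20,4] [17] [16] [20] [22] [16] → 8 bins.
7 items exceed 15 (half the capacity), and no two of those can share a bin, so at least 7 bins are needed.
An optimal packing achieves that bound: [22,7] [20,7] [20,4] [19] [17] [16] [16] → 7 bins.
Excess: 8 − 7 = 1.

1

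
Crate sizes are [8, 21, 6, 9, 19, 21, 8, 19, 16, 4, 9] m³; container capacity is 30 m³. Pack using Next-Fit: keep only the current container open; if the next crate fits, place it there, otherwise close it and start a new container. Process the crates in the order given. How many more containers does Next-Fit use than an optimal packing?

Next-Fit: [8,21] [6,9] [19] [21,8] [19] [16,4,9] → 6 containers.
Total size 140 m³; any packing needs at least ⌈140/30⌉ = 5 containers.
An optimal packing achieves that bound: [21,9] [21,9] [19,8] [19,8] [16,6,4] → 5 containers.
Excess: 6 − 5 = 1.

1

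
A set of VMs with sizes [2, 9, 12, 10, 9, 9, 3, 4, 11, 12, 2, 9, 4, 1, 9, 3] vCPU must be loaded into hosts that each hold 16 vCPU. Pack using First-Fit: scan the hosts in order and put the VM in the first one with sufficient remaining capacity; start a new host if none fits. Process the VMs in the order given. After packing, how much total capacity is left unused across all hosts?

host 1: place 2 vCPU, 14 vCPU left
host 1: place 9 vCPU, 5 vCPU left
host 2: place 12 vCPU, 4 vCPU left
host 3: place 10 vCPU, 6 vCPU left
host 4: place 9 vCPU, 7 vCPU left
host 5: place 9 vCPU, 7 vCPU left
host 1: place 3 vCPU, 2 vCPU left
host 2: place 4 vCPU, 0 vCPU left
host 6: place 11 vCPU, 5 vCPU left
host 7: place 12 vCPU, 4 vCPU left
host 1: place 2 vCPU, 0 vCPU left
host 8: place 9 vCPU, 7 vCPU left
host 3: place 4 vCPU, 2 vCPU left
host 3: place 1 vCPU, 1 vCPU left
host 9: place 9 vCPU, 7 vCPU left
host 4: place 3 vCPU, 4 vCPU left
9 hosts × 16 vCPU = 144 vCPU; used 109 vCPU; unused 35 vCPU.

35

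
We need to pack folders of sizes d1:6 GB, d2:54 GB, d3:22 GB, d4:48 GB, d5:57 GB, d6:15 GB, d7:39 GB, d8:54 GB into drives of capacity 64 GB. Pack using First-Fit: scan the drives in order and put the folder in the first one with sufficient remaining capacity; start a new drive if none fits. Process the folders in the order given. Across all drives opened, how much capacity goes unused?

89

Put d1 (6 GB) in drive 1; 58 GB remain.
Put d2 (54 GB) in drive 1; 4 GB remain.
Put d3 (22 GB) in drive 2; 42 GB remain.
Put d4 (48 GB) in drive 3; 16 GB remain.
Put d5 (57 GB) in drive 4; 7 GB remain.
Put d6 (15 GB) in drive 2; 27 GB remain.
Put d7 (39 GB) in drive 5; 25 GB remain.
Put d8 (54 GB) in drive 6; 10 GB remain.
6 drives × 64 GB = 384 GB; used 295 GB; unused 89 GB.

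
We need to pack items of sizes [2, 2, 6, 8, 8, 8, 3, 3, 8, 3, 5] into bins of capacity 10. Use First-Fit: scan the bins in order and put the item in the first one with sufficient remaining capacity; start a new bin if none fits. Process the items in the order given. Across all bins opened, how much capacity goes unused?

bin 1: place 2, 8 left
bin 1: place 2, 6 left
bin 1: place 6, 0 left
bin 2: place 8, 2 left
bin 3: place 8, 2 left
bin 4: place 8, 2 left
bin 5: place 3, 7 left
bin 5: place 3, 4 left
bin 6: place 8, 2 left
bin 5: place 3, 1 left
bin 7: place 5, 5 left
7 bins × 10 = 70; used 56; unused 14.

14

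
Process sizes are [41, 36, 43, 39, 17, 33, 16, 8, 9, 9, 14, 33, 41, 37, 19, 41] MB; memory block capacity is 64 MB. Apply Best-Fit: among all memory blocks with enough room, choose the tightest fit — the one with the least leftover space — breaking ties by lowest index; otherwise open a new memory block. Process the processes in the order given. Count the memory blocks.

41 MB → memory block 1 (remaining 23 MB)
36 MB → memory block 2 (remaining 28 MB)
43 MB → memory block 3 (remaining 21 MB)
39 MB → memory block 4 (remaining 25 MB)
17 MB → memory block 3 (remaining 4 MB)
33 MB → memory block 5 (remaining 31 MB)
16 MB → memory block 1 (remaining 7 MB)
8 MB → memory block 4 (remaining 17 MB)
9 MB → memory block 4 (remaining 8 MB)
9 MB → memory block 2 (remaining 19 MB)
14 MB → memory block 2 (remaining 5 MB)
33 MB → memory block 6 (remaining 31 MB)
41 MB → memory block 7 (remaining 23 MB)
37 MB → memory block 8 (remaining 27 MB)
19 MB → memory block 7 (remaining 4 MB)
41 MB → memory block 9 (remaining 23 MB)
Final memory blocks: [41,16] [36,9,14] [43,17] [39,8,9] [33] [33] [41,19] [37] [41].

9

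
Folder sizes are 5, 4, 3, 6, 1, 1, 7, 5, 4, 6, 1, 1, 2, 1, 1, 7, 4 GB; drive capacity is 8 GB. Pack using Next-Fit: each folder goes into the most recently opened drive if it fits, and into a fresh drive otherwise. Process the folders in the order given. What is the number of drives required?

drive 1: place 5 GB, 3 GB left
drive 2: place 4 GB, 4 GB left
drive 2: place 3 GB, 1 GB left
drive 3: place 6 GB, 2 GB left
drive 3: place 1 GB, 1 GB left
drive 3: place 1 GB, 0 GB left
drive 4: place 7 GB, 1 GB left
drive 5: place 5 GB, 3 GB left
drive 6: place 4 GB, 4 GB left
drive 7: place 6 GB, 2 GB left
drive 7: place 1 GB, 1 GB left
drive 7: place 1 GB, 0 GB left
drive 8: place 2 GB, 6 GB left
drive 8: place 1 GB, 5 GB left
drive 8: place 1 GB, 4 GB left
drive 9: place 7 GB, 1 GB left
drive 10: place 4 GB, 4 GB left

10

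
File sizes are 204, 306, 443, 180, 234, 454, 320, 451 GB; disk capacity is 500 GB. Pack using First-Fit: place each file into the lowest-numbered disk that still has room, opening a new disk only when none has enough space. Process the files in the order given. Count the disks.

disk 1: place 204 GB, 296 GB left
disk 2: place 306 GB, 194 GB left
disk 3: place 443 GB, 57 GB left
disk 1: place 180 GB, 116 GB left
disk 4: place 234 GB, 266 GB left
disk 5: place 454 GB, 46 GB left
disk 6: place 320 GB, 180 GB left
disk 7: place 451 GB, 49 GB left

7 disks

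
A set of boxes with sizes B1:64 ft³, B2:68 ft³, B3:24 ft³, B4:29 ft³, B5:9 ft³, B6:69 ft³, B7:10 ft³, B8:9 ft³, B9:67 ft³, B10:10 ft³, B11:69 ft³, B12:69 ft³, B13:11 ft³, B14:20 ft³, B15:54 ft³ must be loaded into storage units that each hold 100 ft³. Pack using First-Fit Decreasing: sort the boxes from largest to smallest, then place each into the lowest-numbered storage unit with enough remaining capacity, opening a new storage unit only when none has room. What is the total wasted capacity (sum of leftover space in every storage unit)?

118

Sorted descending: 69, 69, 69, 68, 67, 64, 54, 29, 24, 20, 11, 10, 10, 9, 9.
storage unit 1: place 69 ft³, 31 ft³ left
storage unit 2: place 69 ft³, 31 ft³ left
storage unit 3: place 69 ft³, 31 ft³ left
storage unit 4: place 68 ft³, 32 ft³ left
storage unit 5: place 67 ft³, 33 ft³ left
storage unit 6: place 64 ft³, 36 ft³ left
storage unit 7: place 54 ft³, 46 ft³ left
storage unit 1: place 29 ft³, 2 ft³ left
storage unit 2: place 24 ft³, 7 ft³ left
storage unit 3: place 20 ft³, 11 ft³ left
storage unit 3: place 11 ft³, 0 ft³ left
storage unit 4: place 10 ft³, 22 ft³ left
storage unit 4: place 10 ft³, 12 ft³ left
storage unit 4: place 9 ft³, 3 ft³ left
storage unit 5: place 9 ft³, 24 ft³ left
7 storage units × 100 ft³ = 700 ft³; used 582 ft³; unused 118 ft³.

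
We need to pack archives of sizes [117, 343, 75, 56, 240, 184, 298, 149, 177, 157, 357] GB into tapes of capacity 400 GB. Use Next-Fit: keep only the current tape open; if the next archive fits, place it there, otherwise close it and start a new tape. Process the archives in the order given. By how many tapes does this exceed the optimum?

2

Next-Fit: [117] [343] [75,56,240] [184] [298] [149,177] [157] [357] → 8 tapes.
Total size 2153 GB; any packing needs at least ⌈2153/400⌉ = 6 tapes.
An optimal packing achieves that bound: [357] [343,56] [298,75] [240,157] [184,177] [149,117] → 6 tapes.
Excess: 8 − 6 = 2.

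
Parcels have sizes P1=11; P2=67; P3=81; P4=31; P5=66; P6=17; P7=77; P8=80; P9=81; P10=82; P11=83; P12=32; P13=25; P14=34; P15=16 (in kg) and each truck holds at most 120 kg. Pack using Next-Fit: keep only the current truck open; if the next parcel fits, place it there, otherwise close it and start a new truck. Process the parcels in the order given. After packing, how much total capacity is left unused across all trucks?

truck 1: place P1 (11 kg), 109 kg left
truck 1: place P2 (67 kg), 42 kg left
truck 2: place P3 (81 kg), 39 kg left
truck 2: place P4 (31 kg), 8 kg left
truck 3: place P5 (66 kg), 54 kg left
truck 3: place P6 (17 kg), 37 kg left
truck 4: place P7 (77 kg), 43 kg left
truck 5: place P8 (80 kg), 40 kg left
truck 6: place P9 (81 kg), 39 kg left
truck 7: place P10 (82 kg), 38 kg left
truck 8: place P11 (83 kg), 37 kg left
truck 8: place P12 (32 kg), 5 kg left
truck 9: place P13 (25 kg), 95 kg left
truck 9: place P14 (34 kg), 61 kg left
truck 9: place P15 (16 kg), 45 kg left
9 trucks × 120 kg = 1080 kg; used 783 kg; unused 297 kg.

297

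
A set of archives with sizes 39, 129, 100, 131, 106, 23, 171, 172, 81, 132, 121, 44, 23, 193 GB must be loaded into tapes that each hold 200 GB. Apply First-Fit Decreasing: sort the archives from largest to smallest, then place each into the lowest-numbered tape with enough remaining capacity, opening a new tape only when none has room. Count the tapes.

9

Sorted descending: 193, 172, 171, 132, 131, 129, 121, 106, 100, 81, 44, 39, 23, 23.
193 GB → tape 1 (remaining 7 GB)
172 GB → tape 2 (remaining 28 GB)
171 GB → tape 3 (remaining 29 GB)
132 GB → tape 4 (remaining 68 GB)
131 GB → tape 5 (remaining 69 GB)
129 GB → tape 6 (remaining 71 GB)
121 GB → tape 7 (remaining 79 GB)
106 GB → tape 8 (remaining 94 GB)
100 GB → tape 9 (remaining 100 GB)
81 GB → tape 8 (remaining 13 GB)
44 GB → tape 4 (remaining 24 GB)
39 GB → tape 5 (remaining 30 GB)
23 GB → tape 2 (remaining 5 GB)
23 GB → tape 3 (remaining 6 GB)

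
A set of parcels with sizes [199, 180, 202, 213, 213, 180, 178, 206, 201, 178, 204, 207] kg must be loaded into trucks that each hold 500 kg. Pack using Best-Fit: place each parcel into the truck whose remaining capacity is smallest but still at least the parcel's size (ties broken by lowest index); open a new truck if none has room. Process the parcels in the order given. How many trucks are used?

Put 199 kg in truck 1; 301 kg remain.
Put 180 kg in truck 1; 121 kg remain.
Put 202 kg in truck 2; 298 kg remain.
Put 213 kg in truck 2; 85 kg remain.
Put 213 kg in truck 3; 287 kg remain.
Put 180 kg in truck 3; 107 kg remain.
Put 178 kg in truck 4; 322 kg remain.
Put 206 kg in truck 4; 116 kg remain.
Put 201 kg in truck 5; 299 kg remain.
Put 178 kg in truck 5; 121 kg remain.
Put 204 kg in truck 6; 296 kg remain.
Put 207 kg in truck 6; 89 kg remain.
Final trucks: [199,180] [202,213] [213,180] [178,206] [201,178] [204,207].

6 trucks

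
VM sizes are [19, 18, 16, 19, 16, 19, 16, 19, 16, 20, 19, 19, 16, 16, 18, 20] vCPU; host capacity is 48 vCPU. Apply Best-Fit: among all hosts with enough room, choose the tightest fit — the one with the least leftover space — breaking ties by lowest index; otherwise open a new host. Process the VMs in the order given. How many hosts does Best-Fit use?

Put 19 vCPU in host 1; 29 vCPU remain.
Put 18 vCPU in host 1; 11 vCPU remain.
Put 16 vCPU in host 2; 32 vCPU remain.
Put 19 vCPU in host 2; 13 vCPU remain.
Put 16 vCPU in host 3; 32 vCPU remain.
Put 19 vCPU in host 3; 13 vCPU remain.
Put 16 vCPU in host 4; 32 vCPU remain.
Put 19 vCPU in host 4; 13 vCPU remain.
Put 16 vCPU in host 5; 32 vCPU remain.
Put 20 vCPU in host 5; 12 vCPU remain.
Put 19 vCPU in host 6; 29 vCPU remain.
Put 19 vCPU in host 6; 10 vCPU remain.
Put 16 vCPU in host 7; 32 vCPU remain.
Put 16 vCPU in host 7; 16 vCPU remain.
Put 18 vCPU in host 8; 30 vCPU remain.
Put 20 vCPU in host 8; 10 vCPU remain.
Final hosts: [19,18] [16,19] [16,19] [16,19] [16,20] [19,19] [16,16] [18,20].

8 hosts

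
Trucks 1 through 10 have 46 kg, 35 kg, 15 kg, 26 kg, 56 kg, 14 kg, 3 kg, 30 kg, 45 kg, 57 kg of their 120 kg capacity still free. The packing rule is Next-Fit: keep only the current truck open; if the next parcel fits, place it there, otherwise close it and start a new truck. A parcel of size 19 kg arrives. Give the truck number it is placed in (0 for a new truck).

Next-Fit only looks at truck 10, which has 57 kg free.
19 kg fits there.

10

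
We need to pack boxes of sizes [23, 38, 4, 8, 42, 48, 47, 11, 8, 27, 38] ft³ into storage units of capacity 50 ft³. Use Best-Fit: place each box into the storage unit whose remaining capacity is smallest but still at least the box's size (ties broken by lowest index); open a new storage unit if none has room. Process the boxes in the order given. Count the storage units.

7

23 ft³ → storage unit 1 (remaining 27 ft³)
38 ft³ → storage unit 2 (remaining 12 ft³)
4 ft³ → storage unit 2 (remaining 8 ft³)
8 ft³ → storage unit 2 (remaining 0 ft³)
42 ft³ → storage unit 3 (remaining 8 ft³)
48 ft³ → storage unit 4 (remaining 2 ft³)
47 ft³ → storage unit 5 (remaining 3 ft³)
11 ft³ → storage unit 1 (remaining 16 ft³)
8 ft³ → storage unit 3 (remaining 0 ft³)
27 ft³ → storage unit 6 (remaining 23 ft³)
38 ft³ → storage unit 7 (remaining 12 ft³)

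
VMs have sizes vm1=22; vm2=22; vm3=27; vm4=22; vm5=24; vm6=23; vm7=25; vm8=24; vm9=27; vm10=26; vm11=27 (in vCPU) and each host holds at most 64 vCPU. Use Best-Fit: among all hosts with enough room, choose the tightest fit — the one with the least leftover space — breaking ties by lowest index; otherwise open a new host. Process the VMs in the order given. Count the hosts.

6

Put vm1 (22 vCPU) in host 1; 42 vCPU remain.
Put vm2 (22 vCPU) in host 1; 20 vCPU remain.
Put vm3 (27 vCPU) in host 2; 37 vCPU remain.
Put vm4 (22 vCPU) in host 2; 15 vCPU remain.
Put vm5 (24 vCPU) in host 3; 40 vCPU remain.
Put vm6 (23 vCPU) in host 3; 17 vCPU remain.
Put vm7 (25 vCPU) in host 4; 39 vCPU remain.
Put vm8 (24 vCPU) in host 4; 15 vCPU remain.
Put vm9 (27 vCPU) in host 5; 37 vCPU remain.
Put vm10 (26 vCPU) in host 5; 11 vCPU remain.
Put vm11 (27 vCPU) in host 6; 37 vCPU remain.
Final hosts: [22,22] [27,22] [24,23] [25,24] [27,26] [27].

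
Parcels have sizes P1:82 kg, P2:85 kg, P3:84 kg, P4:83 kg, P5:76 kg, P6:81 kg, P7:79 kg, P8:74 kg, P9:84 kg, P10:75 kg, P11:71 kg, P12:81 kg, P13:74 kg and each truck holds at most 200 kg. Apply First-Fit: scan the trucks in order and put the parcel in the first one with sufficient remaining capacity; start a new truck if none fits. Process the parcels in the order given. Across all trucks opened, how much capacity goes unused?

371

truck 1: place P1 (82 kg), 118 kg left
truck 1: place P2 (85 kg), 33 kg left
truck 2: place P3 (84 kg), 116 kg left
truck 2: place P4 (83 kg), 33 kg left
truck 3: place P5 (76 kg), 124 kg left
truck 3: place P6 (81 kg), 43 kg left
truck 4: place P7 (79 kg), 121 kg left
truck 4: place P8 (74 kg), 47 kg left
truck 5: place P9 (84 kg), 116 kg left
truck 5: place P10 (75 kg), 41 kg left
truck 6: place P11 (71 kg), 129 kg left
truck 6: place P12 (81 kg), 48 kg left
truck 7: place P13 (74 kg), 126 kg left
7 trucks × 200 kg = 1400 kg; used 1029 kg; unused 371 kg.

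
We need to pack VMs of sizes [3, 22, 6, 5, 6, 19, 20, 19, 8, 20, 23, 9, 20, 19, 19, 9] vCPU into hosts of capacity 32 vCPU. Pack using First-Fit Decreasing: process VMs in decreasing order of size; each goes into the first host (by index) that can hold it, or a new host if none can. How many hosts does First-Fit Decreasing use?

9 hosts

Sorted descending: 23, 22, 20, 20, 20, 19, 19, 19, 19, 9, 9, 8, 6, 6, 5, 3.
Put 23 vCPU in host 1; 9 vCPU remain.
Put 22 vCPU in host 2; 10 vCPU remain.
Put 20 vCPU in host 3; 12 vCPU remain.
Put 20 vCPU in host 4; 12 vCPU remain.
Put 20 vCPU in host 5; 12 vCPU remain.
Put 19 vCPU in host 6; 13 vCPU remain.
Put 19 vCPU in host 7; 13 vCPU remain.
Put 19 vCPU in host 8; 13 vCPU remain.
Put 19 vCPU in host 9; 13 vCPU remain.
Put 9 vCPU in host 1; 0 vCPU remain.
Put 9 vCPU in host 2; 1 vCPU remain.
Put 8 vCPU in host 3; 4 vCPU remain.
Put 6 vCPU in host 4; 6 vCPU remain.
Put 6 vCPU in host 4; 0 vCPU remain.
Put 5 vCPU in host 5; 7 vCPU remain.
Put 3 vCPU in host 3; 1 vCPU remain.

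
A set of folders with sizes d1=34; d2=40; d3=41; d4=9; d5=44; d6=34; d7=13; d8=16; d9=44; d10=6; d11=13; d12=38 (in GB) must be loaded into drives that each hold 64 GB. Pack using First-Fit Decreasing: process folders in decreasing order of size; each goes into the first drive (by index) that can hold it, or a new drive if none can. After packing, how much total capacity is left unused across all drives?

116

Sorted descending: 44, 44, 41, 40, 38, 34, 34, 16, 13, 13, 9, 6.
Put 44 GB in drive 1; 20 GB remain.
Put 44 GB in drive 2; 20 GB remain.
Put 41 GB in drive 3; 23 GB remain.
Put 40 GB in drive 4; 24 GB remain.
Put 38 GB in drive 5; 26 GB remain.
Put 34 GB in drive 6; 30 GB remain.
Put 34 GB in drive 7; 30 GB remain.
Put 16 GB in drive 1; 4 GB remain.
Put 13 GB in drive 2; 7 GB remain.
Put 13 GB in drive 3; 10 GB remain.
Put 9 GB in drive 3; 1 GB remain.
Put 6 GB in drive 2; 1 GB remain.
7 drives × 64 GB = 448 GB; used 332 GB; unused 116 GB.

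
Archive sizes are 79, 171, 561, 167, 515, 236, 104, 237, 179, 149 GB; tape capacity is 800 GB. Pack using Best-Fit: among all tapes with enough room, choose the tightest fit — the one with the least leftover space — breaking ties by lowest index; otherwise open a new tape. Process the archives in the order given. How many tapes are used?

tape 1: place 79 GB, 721 GB left
tape 1: place 171 GB, 550 GB left
tape 2: place 561 GB, 239 GB left
tape 2: place 167 GB, 72 GB left
tape 1: place 515 GB, 35 GB left
tape 3: place 236 GB, 564 GB left
tape 3: place 104 GB, 460 GB left
tape 3: place 237 GB, 223 GB left
tape 3: place 179 GB, 44 GB left
tape 4: place 149 GB, 651 GB left

4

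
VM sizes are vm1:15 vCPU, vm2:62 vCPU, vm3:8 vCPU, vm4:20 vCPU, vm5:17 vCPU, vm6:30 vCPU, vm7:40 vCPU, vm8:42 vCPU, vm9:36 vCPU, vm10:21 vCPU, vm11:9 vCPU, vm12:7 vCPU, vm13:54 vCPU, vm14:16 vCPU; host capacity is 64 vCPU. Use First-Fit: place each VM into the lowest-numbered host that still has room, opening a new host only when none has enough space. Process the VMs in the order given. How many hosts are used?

vm1 (15 vCPU) → host 1 (remaining 49 vCPU)
vm2 (62 vCPU) → host 2 (remaining 2 vCPU)
vm3 (8 vCPU) → host 1 (remaining 41 vCPU)
vm4 (20 vCPU) → host 1 (remaining 21 vCPU)
vm5 (17 vCPU) → host 1 (remaining 4 vCPU)
vm6 (30 vCPU) → host 3 (remaining 34 vCPU)
vm7 (40 vCPU) → host 4 (remaining 24 vCPU)
vm8 (42 vCPU) → host 5 (remaining 22 vCPU)
vm9 (36 vCPU) → host 6 (remaining 28 vCPU)
vm10 (21 vCPU) → host 3 (remaining 13 vCPU)
vm11 (9 vCPU) → host 3 (remaining 4 vCPU)
vm12 (7 vCPU) → host 4 (remaining 17 vCPU)
vm13 (54 vCPU) → host 7 (remaining 10 vCPU)
vm14 (16 vCPU) → host 4 (remaining 1 vCPU)

7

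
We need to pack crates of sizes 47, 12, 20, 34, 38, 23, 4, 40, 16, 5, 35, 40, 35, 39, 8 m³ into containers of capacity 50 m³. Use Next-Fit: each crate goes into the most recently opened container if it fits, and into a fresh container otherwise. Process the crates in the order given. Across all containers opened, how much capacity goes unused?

Put 47 m³ in container 1; 3 m³ remain.
Put 12 m³ in container 2; 38 m³ remain.
Put 20 m³ in container 2; 18 m³ remain.
Put 34 m³ in container 3; 16 m³ remain.
Put 38 m³ in container 4; 12 m³ remain.
Put 23 m³ in container 5; 27 m³ remain.
Put 4 m³ in container 5; 23 m³ remain.
Put 40 m³ in container 6; 10 m³ remain.
Put 16 m³ in container 7; 34 m³ remain.
Put 5 m³ in container 7; 29 m³ remain.
Put 35 m³ in container 8; 15 m³ remain.
Put 40 m³ in container 9; 10 m³ remain.
Put 35 m³ in container 10; 15 m³ remain.
Put 39 m³ in container 11; 11 m³ remain.
Put 8 m³ in container 11; 3 m³ remain.
11 containers × 50 m³ = 550 m³; used 396 m³; unused 154 m³.

154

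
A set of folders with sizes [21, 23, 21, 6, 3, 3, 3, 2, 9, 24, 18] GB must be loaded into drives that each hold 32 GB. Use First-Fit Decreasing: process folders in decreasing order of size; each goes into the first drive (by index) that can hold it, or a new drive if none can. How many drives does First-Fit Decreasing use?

Sorted descending: 24, 23, 21, 21, 18, 9, 6, 3, 3, 3, 2.
drive 1: place 24 GB, 8 GB left
drive 2: place 23 GB, 9 GB left
drive 3: place 21 GB, 11 GB left
drive 4: place 21 GB, 11 GB left
drive 5: place 18 GB, 14 GB left
drive 2: place 9 GB, 0 GB left
drive 1: place 6 GB, 2 GB left
drive 3: place 3 GB, 8 GB left
drive 3: place 3 GB, 5 GB left
drive 3: place 3 GB, 2 GB left
drive 1: place 2 GB, 0 GB left
Final drives: [24,6,2] [23,9] [21,3,3,3] [21] [18].

5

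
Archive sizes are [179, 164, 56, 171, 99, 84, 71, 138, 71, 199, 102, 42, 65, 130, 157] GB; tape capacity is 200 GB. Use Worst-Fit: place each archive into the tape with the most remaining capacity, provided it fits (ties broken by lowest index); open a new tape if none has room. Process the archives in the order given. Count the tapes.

10

tape 1: place 179 GB, 21 GB left
tape 2: place 164 GB, 36 GB left
tape 3: place 56 GB, 144 GB left
tape 4: place 171 GB, 29 GB left
tape 3: place 99 GB, 45 GB left
tape 5: place 84 GB, 116 GB left
tape 5: place 71 GB, 45 GB left
tape 6: place 138 GB, 62 GB left
tape 7: place 71 GB, 129 GB left
tape 8: place 199 GB, 1 GB left
tape 7: place 102 GB, 27 GB left
tape 6: place 42 GB, 20 GB left
tape 9: place 65 GB, 135 GB left
tape 9: place 130 GB, 5 GB left
tape 10: place 157 GB, 43 GB left
Final tapes: [179] [164] [56,99] [171] [84,71] [138,42] [71,102] [199] [65,130] [157].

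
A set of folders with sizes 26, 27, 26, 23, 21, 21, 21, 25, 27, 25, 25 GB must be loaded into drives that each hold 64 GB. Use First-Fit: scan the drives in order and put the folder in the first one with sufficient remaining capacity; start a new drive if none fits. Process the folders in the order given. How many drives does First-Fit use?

26 GB → drive 1 (remaining 38 GB)
27 GB → drive 1 (remaining 11 GB)
26 GB → drive 2 (remaining 38 GB)
23 GB → drive 2 (remaining 15 GB)
21 GB → drive 3 (remaining 43 GB)
21 GB → drive 3 (remaining 22 GB)
21 GB → drive 3 (remaining 1 GB)
25 GB → drive 4 (remaining 39 GB)
27 GB → drive 4 (remaining 12 GB)
25 GB → drive 5 (remaining 39 GB)
25 GB → drive 5 (remaining 14 GB)

5 drives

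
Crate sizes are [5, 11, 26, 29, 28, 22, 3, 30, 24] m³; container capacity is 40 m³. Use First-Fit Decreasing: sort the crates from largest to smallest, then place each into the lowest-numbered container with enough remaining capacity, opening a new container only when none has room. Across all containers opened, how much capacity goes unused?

62

Sorted descending: 30, 29, 28, 26, 24, 22, 11, 5, 3.
30 m³ → container 1 (remaining 10 m³)
29 m³ → container 2 (remaining 11 m³)
28 m³ → container 3 (remaining 12 m³)
26 m³ → container 4 (remaining 14 m³)
24 m³ → container 5 (remaining 16 m³)
22 m³ → container 6 (remaining 18 m³)
11 m³ → container 2 (remaining 0 m³)
5 m³ → container 1 (remaining 5 m³)
3 m³ → container 1 (remaining 2 m³)
6 containers × 40 m³ = 240 m³; used 178 m³; unused 62 m³.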